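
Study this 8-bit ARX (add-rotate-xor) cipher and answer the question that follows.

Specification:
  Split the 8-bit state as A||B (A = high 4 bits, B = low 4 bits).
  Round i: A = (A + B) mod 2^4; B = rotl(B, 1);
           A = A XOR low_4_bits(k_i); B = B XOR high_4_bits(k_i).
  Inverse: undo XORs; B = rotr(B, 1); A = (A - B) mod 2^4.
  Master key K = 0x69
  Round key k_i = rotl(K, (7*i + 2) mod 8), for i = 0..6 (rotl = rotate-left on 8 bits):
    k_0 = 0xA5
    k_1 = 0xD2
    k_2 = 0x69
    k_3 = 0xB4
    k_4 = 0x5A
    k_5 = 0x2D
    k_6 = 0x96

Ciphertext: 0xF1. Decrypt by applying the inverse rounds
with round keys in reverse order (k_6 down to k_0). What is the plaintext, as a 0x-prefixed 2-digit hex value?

s_0 = ciphertext = 0xF1
s_1 = InvRound(s_0, k_6) = 0x54
s_2 = InvRound(s_1, k_5) = 0x53
s_3 = InvRound(s_2, k_4) = 0xC3
s_4 = InvRound(s_3, k_3) = 0x44
s_5 = InvRound(s_4, k_2) = 0xC1
s_6 = InvRound(s_5, k_1) = 0x86
s_7 = InvRound(s_6, k_0) = 0x76

0x76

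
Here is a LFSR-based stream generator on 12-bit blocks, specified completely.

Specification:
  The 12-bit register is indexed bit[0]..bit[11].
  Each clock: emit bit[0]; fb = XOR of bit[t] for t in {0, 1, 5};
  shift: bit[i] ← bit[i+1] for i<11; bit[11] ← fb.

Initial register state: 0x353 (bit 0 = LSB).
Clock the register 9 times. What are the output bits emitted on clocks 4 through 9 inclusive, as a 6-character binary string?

010101

reg_0 = 0x353
clock 1: out=1, reg = 0x1A9
clock 2: out=1, reg = 0x0D4
clock 3: out=0, reg = 0x06A
clock 4: out=0, reg = 0x035
clock 5: out=1, reg = 0x01A
clock 6: out=0, reg = 0x80D
clock 7: out=1, reg = 0xC06
clock 8: out=0, reg = 0xE03
clock 9: out=1, reg = 0x701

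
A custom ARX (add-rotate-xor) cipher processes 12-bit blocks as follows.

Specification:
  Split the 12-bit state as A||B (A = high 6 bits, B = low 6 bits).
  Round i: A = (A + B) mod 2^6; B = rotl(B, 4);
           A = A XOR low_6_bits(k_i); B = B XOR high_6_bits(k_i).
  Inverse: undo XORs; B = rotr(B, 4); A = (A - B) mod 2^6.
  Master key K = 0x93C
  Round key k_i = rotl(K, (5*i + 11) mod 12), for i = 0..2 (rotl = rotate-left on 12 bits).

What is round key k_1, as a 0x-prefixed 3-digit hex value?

0x3C9

K = 0x93C
k_0 = rotl(K, (5*0+11) mod 12) = rotl(K, 11) = 0x49E
k_1 = rotl(K, (5*1+11) mod 12) = rotl(K, 4) = 0x3C9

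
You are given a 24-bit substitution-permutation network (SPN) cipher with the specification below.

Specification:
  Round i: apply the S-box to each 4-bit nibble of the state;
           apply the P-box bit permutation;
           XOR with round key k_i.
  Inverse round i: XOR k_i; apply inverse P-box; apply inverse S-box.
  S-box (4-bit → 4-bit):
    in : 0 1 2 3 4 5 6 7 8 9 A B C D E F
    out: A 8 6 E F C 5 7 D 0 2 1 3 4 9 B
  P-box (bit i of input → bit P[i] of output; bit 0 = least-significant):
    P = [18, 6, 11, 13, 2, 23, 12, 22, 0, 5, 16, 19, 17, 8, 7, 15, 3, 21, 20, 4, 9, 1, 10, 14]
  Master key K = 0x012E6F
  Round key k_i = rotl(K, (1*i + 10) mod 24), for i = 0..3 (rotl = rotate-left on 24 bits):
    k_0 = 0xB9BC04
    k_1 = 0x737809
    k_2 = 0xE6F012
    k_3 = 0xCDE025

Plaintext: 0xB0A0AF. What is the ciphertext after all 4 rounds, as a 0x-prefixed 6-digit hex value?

0xE09783

s_0 = plaintext = 0xB0A0AF
s_1 = Round(s_0, k_0) = 0x159F74
s_2 = Round(s_1, k_1) = 0xEF007C
s_3 = Round(s_2, k_2) = 0x4A236E
s_4 = Round(s_3, k_3) = 0xE09783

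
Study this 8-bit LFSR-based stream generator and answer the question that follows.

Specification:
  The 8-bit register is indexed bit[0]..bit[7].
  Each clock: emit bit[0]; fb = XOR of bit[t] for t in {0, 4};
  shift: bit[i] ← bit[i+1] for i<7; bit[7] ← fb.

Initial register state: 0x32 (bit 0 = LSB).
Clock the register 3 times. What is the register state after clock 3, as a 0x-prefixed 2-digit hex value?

reg_0 = 0x32
clock 1: out=0, reg = 0x99
clock 2: out=1, reg = 0x4C
clock 3: out=0, reg = 0x26

0x26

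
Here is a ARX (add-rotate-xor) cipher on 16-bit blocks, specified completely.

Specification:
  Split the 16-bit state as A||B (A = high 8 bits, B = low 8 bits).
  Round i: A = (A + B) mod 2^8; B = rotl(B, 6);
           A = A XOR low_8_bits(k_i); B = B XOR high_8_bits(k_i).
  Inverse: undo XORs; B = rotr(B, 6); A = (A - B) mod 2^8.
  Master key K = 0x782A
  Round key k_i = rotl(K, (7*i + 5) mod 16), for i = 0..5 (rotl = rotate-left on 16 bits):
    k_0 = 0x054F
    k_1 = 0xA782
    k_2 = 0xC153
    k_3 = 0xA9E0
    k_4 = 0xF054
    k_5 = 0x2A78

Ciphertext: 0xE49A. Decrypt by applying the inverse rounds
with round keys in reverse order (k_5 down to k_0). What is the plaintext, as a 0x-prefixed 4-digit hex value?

0x477F

s_0 = ciphertext = 0xE49A
s_1 = InvRound(s_0, k_5) = 0xDAC2
s_2 = InvRound(s_1, k_4) = 0xC6C8
s_3 = InvRound(s_2, k_3) = 0xA185
s_4 = InvRound(s_3, k_2) = 0xE111
s_5 = InvRound(s_4, k_1) = 0x89DA
s_6 = InvRound(s_5, k_0) = 0x477F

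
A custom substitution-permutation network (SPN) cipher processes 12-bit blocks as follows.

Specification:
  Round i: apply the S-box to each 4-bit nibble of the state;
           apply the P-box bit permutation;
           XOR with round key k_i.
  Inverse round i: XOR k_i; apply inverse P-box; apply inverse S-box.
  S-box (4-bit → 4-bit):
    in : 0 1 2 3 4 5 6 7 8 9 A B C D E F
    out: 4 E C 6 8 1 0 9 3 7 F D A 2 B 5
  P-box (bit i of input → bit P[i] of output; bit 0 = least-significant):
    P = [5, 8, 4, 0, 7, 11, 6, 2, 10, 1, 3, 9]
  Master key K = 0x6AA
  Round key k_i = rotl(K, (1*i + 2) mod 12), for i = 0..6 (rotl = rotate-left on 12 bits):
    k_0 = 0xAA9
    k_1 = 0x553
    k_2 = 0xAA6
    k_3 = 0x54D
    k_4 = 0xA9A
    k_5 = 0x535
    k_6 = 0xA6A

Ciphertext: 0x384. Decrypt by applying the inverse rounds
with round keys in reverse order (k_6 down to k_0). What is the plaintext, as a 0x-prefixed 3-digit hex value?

s_0 = ciphertext = 0x384
s_1 = InvRound(s_0, k_6) = 0x3A8
s_2 = InvRound(s_1, k_5) = 0xB72
s_3 = InvRound(s_2, k_4) = 0x0F8
s_4 = InvRound(s_3, k_3) = 0x57A
s_5 = InvRound(s_4, k_2) = 0xBA3
s_6 = InvRound(s_5, k_1) = 0x79F
s_7 = InvRound(s_6, k_0) = 0x8C9

0x8C9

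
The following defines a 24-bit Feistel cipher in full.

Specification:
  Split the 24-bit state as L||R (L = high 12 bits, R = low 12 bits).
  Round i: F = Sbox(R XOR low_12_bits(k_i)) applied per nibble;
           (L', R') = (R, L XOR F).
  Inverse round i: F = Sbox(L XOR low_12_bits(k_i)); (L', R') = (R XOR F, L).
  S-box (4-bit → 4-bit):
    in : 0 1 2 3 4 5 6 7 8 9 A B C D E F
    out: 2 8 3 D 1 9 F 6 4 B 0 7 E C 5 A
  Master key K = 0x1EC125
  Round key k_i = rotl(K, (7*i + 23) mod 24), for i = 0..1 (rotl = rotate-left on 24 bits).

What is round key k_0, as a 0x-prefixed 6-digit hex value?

K = 0x1EC125
k_0 = rotl(K, (7*0+23) mod 24) = rotl(K, 23) = 0x8F6092

0x8F6092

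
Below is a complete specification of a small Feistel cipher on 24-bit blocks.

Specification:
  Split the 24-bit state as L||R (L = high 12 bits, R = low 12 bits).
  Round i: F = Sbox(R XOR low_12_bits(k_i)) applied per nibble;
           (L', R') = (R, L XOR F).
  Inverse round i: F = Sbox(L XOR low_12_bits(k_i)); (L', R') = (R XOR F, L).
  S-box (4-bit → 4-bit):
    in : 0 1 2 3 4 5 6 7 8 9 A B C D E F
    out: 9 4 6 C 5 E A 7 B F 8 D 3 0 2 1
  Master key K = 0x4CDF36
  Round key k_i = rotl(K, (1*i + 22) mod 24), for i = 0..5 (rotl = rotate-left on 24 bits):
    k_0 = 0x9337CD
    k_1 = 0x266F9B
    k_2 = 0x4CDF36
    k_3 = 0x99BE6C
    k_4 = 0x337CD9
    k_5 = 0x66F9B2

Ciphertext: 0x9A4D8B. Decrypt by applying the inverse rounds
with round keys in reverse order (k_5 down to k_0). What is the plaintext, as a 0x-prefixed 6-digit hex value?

s_0 = ciphertext = 0x9A4D8B
s_1 = InvRound(s_0, k_5) = 0x4C19A4
s_2 = InvRound(s_1, k_4) = 0x2EF4C1
s_3 = InvRound(s_2, k_3) = 0x77D2EF
s_4 = InvRound(s_3, k_2) = 0x9B277D
s_5 = InvRound(s_4, k_1) = 0xD129B2
s_6 = InvRound(s_5, k_0) = 0x1B3D12

0x1B3D12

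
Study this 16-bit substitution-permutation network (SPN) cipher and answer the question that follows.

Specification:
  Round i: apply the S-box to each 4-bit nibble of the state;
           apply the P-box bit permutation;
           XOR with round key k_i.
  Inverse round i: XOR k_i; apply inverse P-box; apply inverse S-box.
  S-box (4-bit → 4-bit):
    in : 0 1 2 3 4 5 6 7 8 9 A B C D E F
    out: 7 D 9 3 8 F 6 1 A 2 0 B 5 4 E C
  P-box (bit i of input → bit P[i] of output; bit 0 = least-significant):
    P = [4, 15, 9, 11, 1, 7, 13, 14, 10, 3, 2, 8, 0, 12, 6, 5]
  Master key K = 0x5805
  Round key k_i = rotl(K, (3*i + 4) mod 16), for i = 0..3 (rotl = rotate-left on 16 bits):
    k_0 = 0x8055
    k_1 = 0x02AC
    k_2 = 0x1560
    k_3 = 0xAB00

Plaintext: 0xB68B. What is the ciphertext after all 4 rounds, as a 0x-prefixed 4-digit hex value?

s_0 = plaintext = 0xB68B
s_1 = Round(s_0, k_0) = 0x58E8
s_2 = Round(s_1, k_1) = 0xFB45
s_3 = Round(s_2, k_2) = 0xDA18
s_4 = Round(s_3, k_3) = 0x4342

0x4342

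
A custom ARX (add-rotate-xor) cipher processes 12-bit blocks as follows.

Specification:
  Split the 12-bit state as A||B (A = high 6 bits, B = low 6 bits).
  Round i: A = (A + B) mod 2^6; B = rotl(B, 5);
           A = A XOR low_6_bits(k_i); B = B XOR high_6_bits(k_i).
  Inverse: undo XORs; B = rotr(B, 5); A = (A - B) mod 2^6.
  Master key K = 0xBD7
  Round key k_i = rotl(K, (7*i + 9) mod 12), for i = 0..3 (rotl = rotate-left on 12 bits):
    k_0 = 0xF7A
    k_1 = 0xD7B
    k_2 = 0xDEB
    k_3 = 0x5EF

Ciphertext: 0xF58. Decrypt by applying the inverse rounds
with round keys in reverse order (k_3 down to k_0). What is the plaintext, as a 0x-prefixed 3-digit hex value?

0xBE1

s_0 = ciphertext = 0xF58
s_1 = InvRound(s_0, k_3) = 0xD1E
s_2 = InvRound(s_1, k_2) = 0x313
s_3 = InvRound(s_2, k_1) = 0xA8D
s_4 = InvRound(s_3, k_0) = 0xBE1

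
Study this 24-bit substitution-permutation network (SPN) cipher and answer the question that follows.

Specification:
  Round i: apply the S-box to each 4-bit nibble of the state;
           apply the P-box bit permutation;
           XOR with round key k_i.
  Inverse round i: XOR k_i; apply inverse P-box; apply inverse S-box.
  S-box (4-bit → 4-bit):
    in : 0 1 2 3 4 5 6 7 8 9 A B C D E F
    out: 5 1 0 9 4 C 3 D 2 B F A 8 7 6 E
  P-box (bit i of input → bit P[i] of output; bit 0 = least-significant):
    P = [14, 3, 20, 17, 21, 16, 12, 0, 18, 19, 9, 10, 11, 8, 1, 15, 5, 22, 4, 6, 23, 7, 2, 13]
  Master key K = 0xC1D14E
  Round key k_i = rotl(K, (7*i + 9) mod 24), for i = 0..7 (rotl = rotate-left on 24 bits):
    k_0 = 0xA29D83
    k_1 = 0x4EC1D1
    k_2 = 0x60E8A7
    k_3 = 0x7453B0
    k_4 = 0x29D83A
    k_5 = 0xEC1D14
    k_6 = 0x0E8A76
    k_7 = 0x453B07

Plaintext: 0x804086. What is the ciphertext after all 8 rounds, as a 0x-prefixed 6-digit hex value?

s_0 = plaintext = 0x804086
s_1 = Round(s_0, k_0) = 0xA7DF39
s_2 = Round(s_1, k_1) = 0xE4AE2E
s_3 = Round(s_2, k_2) = 0x786339
s_4 = Round(s_3, k_3) = 0x923EBD
s_5 = Round(s_4, k_4) = 0xB032B3
s_6 = Round(s_5, k_5) = 0xEFF5A5
s_7 = Round(s_6, k_6) = 0x7D1DA1
s_8 = Round(s_7, k_7) = 0xA84132

0xA84132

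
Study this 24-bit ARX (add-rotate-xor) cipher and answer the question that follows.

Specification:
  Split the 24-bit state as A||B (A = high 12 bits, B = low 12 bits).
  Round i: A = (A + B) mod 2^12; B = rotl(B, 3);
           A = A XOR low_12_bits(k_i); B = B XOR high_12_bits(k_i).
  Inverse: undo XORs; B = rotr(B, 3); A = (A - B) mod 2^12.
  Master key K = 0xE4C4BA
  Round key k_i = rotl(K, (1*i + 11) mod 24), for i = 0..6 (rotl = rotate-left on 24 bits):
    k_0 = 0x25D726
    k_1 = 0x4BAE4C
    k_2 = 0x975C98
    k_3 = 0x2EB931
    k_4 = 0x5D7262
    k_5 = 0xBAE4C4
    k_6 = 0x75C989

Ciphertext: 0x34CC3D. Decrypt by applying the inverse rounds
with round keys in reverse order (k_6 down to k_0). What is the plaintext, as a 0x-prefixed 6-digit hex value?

s_0 = ciphertext = 0x34CC3D
s_1 = InvRound(s_0, k_6) = 0x75936C
s_2 = InvRound(s_1, k_5) = 0xE85518
s_3 = InvRound(s_2, k_4) = 0xECEE19
s_4 = InvRound(s_3, k_3) = 0x26159E
s_5 = InvRound(s_4, k_2) = 0x75C79D
s_6 = InvRound(s_5, k_1) = 0xAACE64
s_7 = InvRound(s_6, k_0) = 0xA03387

0xA03387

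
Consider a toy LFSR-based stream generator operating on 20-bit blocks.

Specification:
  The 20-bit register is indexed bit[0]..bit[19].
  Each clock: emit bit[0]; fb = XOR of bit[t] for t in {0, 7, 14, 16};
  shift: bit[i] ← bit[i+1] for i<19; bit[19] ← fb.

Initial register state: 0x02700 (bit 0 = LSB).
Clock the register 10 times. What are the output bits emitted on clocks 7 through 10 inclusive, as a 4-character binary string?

reg_0 = 0x02700
clock 1: out=0, reg = 0x01380
clock 2: out=0, reg = 0x809C0
clock 3: out=0, reg = 0xC04E0
clock 4: out=0, reg = 0xE0270
clock 5: out=0, reg = 0x70138
clock 6: out=0, reg = 0xB809C
clock 7: out=0, reg = 0x5C04E
clock 8: out=0, reg = 0x2E027
clock 9: out=1, reg = 0x17013
clock 10: out=1, reg = 0x8B809

0011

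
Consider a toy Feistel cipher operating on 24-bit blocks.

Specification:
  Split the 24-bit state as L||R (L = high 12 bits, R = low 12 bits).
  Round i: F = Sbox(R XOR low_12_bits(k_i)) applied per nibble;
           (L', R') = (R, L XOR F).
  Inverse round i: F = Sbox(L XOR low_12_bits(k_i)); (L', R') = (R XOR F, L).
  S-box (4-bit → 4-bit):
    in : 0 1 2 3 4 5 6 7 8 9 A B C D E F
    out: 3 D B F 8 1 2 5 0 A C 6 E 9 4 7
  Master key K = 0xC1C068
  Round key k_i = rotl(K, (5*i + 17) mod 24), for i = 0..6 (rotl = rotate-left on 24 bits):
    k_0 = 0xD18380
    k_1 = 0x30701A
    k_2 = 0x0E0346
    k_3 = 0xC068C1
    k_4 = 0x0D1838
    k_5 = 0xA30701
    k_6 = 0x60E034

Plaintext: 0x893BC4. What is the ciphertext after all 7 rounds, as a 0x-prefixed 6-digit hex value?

s_0 = plaintext = 0x893BC4
s_1 = Round(s_0, k_0) = 0xBC481B
s_2 = Round(s_1, k_1) = 0x81BBF9
s_3 = Round(s_2, k_2) = 0xBF987C
s_4 = Round(s_3, k_3) = 0x87C890
s_5 = Round(s_4, k_4) = 0x890BBC
s_6 = Round(s_5, k_5) = 0xBBC6F9
s_7 = Round(s_6, k_6) = 0x6F9955

0x6F9955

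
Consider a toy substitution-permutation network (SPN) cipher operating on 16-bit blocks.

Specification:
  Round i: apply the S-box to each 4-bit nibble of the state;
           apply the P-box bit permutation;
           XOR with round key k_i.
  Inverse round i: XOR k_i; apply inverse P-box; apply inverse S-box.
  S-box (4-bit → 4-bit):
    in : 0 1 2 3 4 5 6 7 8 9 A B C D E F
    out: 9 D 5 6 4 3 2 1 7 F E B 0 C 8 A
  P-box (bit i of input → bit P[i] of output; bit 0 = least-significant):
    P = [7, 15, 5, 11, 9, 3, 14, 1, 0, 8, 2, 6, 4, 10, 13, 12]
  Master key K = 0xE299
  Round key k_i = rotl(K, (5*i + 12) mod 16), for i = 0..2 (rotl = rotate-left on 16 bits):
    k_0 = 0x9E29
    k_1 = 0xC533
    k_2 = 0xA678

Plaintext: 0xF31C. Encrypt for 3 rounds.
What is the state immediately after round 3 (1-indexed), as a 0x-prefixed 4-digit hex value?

s_0 = plaintext = 0xF31C
s_1 = Round(s_0, k_0) = 0xC92F
s_2 = Round(s_1, k_1) = 0x0E76
s_3 = Round(s_2, k_2) = 0x3428

0x3428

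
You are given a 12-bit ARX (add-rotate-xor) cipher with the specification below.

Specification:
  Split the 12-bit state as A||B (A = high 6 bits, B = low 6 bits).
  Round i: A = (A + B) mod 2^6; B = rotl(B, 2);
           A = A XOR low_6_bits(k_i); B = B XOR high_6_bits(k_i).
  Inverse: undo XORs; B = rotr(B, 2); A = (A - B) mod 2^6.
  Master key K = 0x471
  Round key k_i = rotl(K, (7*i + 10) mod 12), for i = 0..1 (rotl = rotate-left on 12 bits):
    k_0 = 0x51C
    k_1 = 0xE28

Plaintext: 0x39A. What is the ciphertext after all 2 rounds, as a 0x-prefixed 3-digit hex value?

0x64F

s_0 = plaintext = 0x39A
s_1 = Round(s_0, k_0) = 0xD3D
s_2 = Round(s_1, k_1) = 0x64F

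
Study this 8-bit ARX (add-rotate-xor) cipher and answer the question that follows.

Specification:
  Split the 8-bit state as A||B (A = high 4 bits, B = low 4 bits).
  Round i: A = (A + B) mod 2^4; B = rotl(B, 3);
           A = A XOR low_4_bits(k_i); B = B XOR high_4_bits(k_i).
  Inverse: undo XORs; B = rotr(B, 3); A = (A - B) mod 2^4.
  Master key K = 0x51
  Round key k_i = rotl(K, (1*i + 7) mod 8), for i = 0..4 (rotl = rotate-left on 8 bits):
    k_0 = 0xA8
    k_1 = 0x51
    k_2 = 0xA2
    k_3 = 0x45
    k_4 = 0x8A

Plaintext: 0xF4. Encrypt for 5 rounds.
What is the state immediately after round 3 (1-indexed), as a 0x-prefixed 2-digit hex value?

0x12

s_0 = plaintext = 0xF4
s_1 = Round(s_0, k_0) = 0xB8
s_2 = Round(s_1, k_1) = 0x21
s_3 = Round(s_2, k_2) = 0x12
s_4 = Round(s_3, k_3) = 0x65
s_5 = Round(s_4, k_4) = 0x12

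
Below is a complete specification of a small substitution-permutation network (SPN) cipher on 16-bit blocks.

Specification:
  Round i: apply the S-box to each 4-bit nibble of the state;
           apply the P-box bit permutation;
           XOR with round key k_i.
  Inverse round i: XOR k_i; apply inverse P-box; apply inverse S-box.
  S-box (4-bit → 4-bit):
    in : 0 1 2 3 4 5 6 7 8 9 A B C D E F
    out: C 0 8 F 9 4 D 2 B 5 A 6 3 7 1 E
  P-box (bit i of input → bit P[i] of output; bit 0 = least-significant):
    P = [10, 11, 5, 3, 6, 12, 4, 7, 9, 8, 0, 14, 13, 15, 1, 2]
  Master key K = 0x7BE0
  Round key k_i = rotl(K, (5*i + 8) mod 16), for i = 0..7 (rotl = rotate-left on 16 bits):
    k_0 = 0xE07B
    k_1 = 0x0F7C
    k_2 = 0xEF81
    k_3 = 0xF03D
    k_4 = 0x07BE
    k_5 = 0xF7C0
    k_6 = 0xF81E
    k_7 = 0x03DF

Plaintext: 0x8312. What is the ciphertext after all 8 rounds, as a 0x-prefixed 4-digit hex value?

0x7D8C

s_0 = plaintext = 0x8312
s_1 = Round(s_0, k_0) = 0x0376
s_2 = Round(s_1, k_1) = 0x5853
s_3 = Round(s_2, k_2) = 0xA0BB
s_4 = Round(s_3, k_3) = 0x2808
s_5 = Round(s_4, k_4) = 0x4822
s_6 = Round(s_5, k_5) = 0x944C
s_7 = Round(s_6, k_6) = 0x96DC
s_8 = Round(s_7, k_7) = 0x7D8C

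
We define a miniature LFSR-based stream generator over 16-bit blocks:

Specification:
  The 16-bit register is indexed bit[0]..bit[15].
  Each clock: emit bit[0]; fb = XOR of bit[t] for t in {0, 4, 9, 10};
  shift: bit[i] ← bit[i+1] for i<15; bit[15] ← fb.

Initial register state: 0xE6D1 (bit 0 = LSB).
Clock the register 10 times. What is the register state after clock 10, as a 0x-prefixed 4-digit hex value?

reg_0 = 0xE6D1
clock 1: out=1, reg = 0x7368
clock 2: out=0, reg = 0xB9B4
clock 3: out=0, reg = 0xDCDA
clock 4: out=0, reg = 0x6E6D
clock 5: out=1, reg = 0xB736
clock 6: out=0, reg = 0xDB9B
clock 7: out=1, reg = 0xEDCD
clock 8: out=1, reg = 0x76E6
clock 9: out=0, reg = 0x3B73
clock 10: out=1, reg = 0x9DB9

0x9DB9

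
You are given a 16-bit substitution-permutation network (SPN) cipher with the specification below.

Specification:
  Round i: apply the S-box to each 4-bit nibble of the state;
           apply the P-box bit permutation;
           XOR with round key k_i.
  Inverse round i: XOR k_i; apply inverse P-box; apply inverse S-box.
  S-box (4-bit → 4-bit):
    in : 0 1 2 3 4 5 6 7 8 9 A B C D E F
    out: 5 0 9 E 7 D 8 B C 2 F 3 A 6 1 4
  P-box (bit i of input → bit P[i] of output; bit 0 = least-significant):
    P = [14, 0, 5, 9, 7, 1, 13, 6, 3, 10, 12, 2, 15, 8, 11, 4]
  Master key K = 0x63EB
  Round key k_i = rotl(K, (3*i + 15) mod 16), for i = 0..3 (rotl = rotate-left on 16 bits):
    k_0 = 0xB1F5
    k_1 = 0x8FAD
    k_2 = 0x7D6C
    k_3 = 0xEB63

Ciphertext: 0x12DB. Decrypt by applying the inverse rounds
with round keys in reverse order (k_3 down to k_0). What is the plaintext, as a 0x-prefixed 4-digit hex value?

s_0 = ciphertext = 0x12DB
s_1 = InvRound(s_0, k_3) = 0xA000
s_2 = InvRound(s_1, k_2) = 0x4A60
s_3 = InvRound(s_2, k_1) = 0xB72B
s_4 = InvRound(s_3, k_0) = 0x6776

0x6776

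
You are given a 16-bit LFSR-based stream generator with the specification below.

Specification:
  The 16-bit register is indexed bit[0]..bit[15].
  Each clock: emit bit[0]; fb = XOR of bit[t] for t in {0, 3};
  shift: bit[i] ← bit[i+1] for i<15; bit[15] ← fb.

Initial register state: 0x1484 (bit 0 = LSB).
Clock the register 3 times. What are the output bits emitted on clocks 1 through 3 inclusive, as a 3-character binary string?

001

reg_0 = 0x1484
clock 1: out=0, reg = 0x0A42
clock 2: out=0, reg = 0x0521
clock 3: out=1, reg = 0x8290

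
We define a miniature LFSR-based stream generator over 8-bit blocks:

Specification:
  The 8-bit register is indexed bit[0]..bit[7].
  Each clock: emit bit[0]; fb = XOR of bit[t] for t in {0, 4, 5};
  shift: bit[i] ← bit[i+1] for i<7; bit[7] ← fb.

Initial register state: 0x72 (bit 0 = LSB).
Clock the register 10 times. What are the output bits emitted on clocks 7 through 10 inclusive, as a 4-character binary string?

reg_0 = 0x72
clock 1: out=0, reg = 0x39
clock 2: out=1, reg = 0x9C
clock 3: out=0, reg = 0xCE
clock 4: out=0, reg = 0x67
clock 5: out=1, reg = 0x33
clock 6: out=1, reg = 0x99
clock 7: out=1, reg = 0x4C
clock 8: out=0, reg = 0x26
clock 9: out=0, reg = 0x93
clock 10: out=1, reg = 0x49

1001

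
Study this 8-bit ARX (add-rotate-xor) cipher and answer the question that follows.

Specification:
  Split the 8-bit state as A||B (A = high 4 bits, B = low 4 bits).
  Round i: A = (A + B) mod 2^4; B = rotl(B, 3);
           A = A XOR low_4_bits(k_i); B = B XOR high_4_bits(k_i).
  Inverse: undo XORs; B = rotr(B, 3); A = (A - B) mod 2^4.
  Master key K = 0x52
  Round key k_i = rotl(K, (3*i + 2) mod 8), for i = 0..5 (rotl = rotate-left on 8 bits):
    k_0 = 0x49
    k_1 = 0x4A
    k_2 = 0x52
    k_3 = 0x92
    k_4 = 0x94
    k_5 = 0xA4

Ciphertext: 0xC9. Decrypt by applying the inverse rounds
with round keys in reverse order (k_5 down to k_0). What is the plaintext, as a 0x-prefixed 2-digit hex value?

s_0 = ciphertext = 0xC9
s_1 = InvRound(s_0, k_5) = 0x26
s_2 = InvRound(s_1, k_4) = 0x7F
s_3 = InvRound(s_2, k_3) = 0x9C
s_4 = InvRound(s_3, k_2) = 0x83
s_5 = InvRound(s_4, k_1) = 0x4E
s_6 = InvRound(s_5, k_0) = 0x85

0x85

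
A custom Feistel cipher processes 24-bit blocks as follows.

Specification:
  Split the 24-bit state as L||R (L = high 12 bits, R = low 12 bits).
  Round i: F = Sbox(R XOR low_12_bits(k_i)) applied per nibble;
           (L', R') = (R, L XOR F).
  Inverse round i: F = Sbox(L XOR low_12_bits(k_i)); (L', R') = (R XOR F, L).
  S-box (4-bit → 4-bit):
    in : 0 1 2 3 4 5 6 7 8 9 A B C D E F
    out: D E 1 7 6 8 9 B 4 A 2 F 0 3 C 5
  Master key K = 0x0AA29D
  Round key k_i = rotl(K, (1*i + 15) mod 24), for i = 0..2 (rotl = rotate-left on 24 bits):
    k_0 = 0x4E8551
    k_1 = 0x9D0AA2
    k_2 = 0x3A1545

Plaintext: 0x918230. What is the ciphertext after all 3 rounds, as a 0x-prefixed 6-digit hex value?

0x626511

s_0 = plaintext = 0x918230
s_1 = Round(s_0, k_0) = 0x230286
s_2 = Round(s_1, k_1) = 0x286626
s_3 = Round(s_2, k_2) = 0x626511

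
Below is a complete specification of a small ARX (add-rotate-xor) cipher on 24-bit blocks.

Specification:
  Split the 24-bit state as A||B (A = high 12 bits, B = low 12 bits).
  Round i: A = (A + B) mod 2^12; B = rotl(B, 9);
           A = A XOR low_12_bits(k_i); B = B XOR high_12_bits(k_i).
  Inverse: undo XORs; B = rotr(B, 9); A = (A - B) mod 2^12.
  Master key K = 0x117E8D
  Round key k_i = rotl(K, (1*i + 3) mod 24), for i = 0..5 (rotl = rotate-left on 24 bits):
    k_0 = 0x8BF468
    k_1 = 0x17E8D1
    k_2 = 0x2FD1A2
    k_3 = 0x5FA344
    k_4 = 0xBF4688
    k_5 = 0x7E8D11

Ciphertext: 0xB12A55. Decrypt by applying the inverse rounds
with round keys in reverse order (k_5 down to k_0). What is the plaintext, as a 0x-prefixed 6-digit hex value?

0x8A350F

s_0 = ciphertext = 0xB12A55
s_1 = InvRound(s_0, k_5) = 0x815DEE
s_2 = InvRound(s_1, k_4) = 0xDCA0D3
s_3 = InvRound(s_2, k_3) = 0x54494A
s_4 = InvRound(s_3, k_2) = 0x729DBD
s_5 = InvRound(s_4, k_1) = 0x9DA61E
s_6 = InvRound(s_5, k_0) = 0x8A350F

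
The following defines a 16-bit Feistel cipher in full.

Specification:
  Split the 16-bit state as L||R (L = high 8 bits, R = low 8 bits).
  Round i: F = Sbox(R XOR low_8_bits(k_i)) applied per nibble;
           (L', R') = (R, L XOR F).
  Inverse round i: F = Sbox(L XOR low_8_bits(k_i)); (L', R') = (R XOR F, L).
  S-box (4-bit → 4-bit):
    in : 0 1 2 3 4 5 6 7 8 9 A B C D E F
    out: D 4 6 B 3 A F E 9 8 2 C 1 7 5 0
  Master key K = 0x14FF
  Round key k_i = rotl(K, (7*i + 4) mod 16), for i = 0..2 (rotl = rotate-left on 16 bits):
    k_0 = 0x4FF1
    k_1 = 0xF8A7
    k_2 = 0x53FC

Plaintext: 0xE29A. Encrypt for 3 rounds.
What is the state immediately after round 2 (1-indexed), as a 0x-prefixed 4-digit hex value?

s_0 = plaintext = 0xE29A
s_1 = Round(s_0, k_0) = 0x9A1E
s_2 = Round(s_1, k_1) = 0x1E52
s_3 = Round(s_2, k_2) = 0x523B

0x1E52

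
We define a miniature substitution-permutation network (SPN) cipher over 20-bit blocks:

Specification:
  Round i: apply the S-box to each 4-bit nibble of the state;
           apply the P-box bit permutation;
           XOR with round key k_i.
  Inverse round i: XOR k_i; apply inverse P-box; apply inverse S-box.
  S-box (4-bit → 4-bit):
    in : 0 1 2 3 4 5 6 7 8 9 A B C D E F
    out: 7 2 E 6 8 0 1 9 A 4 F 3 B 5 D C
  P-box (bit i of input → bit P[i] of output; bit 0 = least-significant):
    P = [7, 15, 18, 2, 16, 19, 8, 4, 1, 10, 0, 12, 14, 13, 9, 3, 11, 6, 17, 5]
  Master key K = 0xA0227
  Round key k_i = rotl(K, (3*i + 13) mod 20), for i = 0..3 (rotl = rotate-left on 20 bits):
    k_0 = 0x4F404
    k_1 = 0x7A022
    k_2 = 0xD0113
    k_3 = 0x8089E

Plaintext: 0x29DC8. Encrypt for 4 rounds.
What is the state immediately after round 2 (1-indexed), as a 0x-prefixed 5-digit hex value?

0x06018

s_0 = plaintext = 0x29DC8
s_1 = Round(s_0, k_0) = 0xF7673
s_2 = Round(s_1, k_1) = 0x06018
s_3 = Round(s_2, k_2) = 0x7CD54
s_4 = Round(s_3, k_3) = 0x860B1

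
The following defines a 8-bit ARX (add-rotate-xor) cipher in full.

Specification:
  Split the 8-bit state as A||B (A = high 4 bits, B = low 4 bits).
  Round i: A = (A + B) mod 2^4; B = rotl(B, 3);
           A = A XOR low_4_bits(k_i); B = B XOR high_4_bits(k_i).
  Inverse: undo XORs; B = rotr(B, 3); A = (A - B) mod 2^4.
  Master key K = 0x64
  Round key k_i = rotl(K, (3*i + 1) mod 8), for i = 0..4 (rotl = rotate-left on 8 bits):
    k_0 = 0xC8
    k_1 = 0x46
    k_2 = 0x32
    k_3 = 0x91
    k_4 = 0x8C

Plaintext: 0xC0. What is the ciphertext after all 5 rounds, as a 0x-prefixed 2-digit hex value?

s_0 = plaintext = 0xC0
s_1 = Round(s_0, k_0) = 0x4C
s_2 = Round(s_1, k_1) = 0x62
s_3 = Round(s_2, k_2) = 0xA2
s_4 = Round(s_3, k_3) = 0xD8
s_5 = Round(s_4, k_4) = 0x9C

0x9C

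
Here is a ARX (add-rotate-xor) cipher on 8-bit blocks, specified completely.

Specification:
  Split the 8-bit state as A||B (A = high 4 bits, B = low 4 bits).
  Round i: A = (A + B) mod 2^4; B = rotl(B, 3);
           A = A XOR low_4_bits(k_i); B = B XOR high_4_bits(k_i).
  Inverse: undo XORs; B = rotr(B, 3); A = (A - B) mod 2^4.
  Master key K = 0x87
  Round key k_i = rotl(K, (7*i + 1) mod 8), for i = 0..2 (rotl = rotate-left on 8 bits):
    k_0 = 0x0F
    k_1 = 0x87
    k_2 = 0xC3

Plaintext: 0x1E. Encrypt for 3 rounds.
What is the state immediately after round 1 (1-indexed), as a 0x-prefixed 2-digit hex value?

s_0 = plaintext = 0x1E
s_1 = Round(s_0, k_0) = 0x07
s_2 = Round(s_1, k_1) = 0x03
s_3 = Round(s_2, k_2) = 0x05

0x07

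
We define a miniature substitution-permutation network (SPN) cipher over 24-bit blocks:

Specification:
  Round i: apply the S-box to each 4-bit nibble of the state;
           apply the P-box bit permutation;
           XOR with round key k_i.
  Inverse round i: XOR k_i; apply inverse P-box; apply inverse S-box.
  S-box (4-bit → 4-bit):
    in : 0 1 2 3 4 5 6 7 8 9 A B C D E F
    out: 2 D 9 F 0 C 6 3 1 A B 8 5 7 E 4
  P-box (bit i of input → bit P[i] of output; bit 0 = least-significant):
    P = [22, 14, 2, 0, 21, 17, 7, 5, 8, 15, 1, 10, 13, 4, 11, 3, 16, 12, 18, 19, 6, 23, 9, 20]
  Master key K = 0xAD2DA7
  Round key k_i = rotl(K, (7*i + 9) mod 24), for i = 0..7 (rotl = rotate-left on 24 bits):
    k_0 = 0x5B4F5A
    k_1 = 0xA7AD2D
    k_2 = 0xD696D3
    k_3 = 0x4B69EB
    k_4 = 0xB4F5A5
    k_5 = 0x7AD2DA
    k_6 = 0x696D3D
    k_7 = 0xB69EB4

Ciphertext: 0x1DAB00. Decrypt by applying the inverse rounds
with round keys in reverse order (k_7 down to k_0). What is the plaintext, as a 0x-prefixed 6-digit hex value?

0xA7B665

s_0 = ciphertext = 0x1DAB00
s_1 = InvRound(s_0, k_7) = 0x0A723F
s_2 = InvRound(s_1, k_6) = 0xF7F178
s_3 = InvRound(s_2, k_5) = 0x618C54
s_4 = InvRound(s_3, k_4) = 0xADD85A
s_5 = InvRound(s_4, k_3) = 0x067732
s_6 = InvRound(s_5, k_2) = 0xA4875A
s_7 = InvRound(s_6, k_1) = 0xC8DF95
s_8 = InvRound(s_7, k_0) = 0xA7B665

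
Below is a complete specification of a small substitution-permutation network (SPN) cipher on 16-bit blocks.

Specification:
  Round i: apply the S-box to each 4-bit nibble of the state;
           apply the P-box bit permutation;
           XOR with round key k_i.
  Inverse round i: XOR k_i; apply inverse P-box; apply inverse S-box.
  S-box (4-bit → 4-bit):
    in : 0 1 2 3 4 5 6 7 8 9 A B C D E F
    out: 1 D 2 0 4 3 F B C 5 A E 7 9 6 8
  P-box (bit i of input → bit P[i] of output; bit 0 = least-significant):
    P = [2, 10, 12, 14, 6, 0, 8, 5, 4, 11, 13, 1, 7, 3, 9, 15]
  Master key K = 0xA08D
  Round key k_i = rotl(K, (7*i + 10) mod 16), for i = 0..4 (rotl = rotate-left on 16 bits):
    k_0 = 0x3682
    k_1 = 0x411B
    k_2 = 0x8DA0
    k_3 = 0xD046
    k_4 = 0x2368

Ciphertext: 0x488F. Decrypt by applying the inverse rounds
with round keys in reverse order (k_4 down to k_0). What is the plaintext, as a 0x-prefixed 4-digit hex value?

s_0 = ciphertext = 0x488F
s_1 = InvRound(s_0, k_4) = 0x9B6D
s_2 = InvRound(s_1, k_3) = 0xEABF
s_3 = InvRound(s_2, k_2) = 0xE1E7
s_4 = InvRound(s_3, k_1) = 0x79D0
s_5 = InvRound(s_4, k_0) = 0x479A

0x479A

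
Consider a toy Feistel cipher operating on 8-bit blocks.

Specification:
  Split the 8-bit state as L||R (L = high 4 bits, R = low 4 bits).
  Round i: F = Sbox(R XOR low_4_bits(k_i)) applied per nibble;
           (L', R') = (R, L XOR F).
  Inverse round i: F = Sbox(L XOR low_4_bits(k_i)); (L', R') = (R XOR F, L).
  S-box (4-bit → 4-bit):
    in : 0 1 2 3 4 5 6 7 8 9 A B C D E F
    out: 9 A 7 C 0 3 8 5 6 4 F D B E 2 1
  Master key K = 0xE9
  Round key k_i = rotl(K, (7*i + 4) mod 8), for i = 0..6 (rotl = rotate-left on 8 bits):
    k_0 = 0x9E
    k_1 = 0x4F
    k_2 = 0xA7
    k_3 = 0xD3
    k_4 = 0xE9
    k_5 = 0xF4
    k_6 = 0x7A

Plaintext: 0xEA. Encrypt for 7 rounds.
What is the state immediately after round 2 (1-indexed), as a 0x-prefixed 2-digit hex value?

s_0 = plaintext = 0xEA
s_1 = Round(s_0, k_0) = 0xAE
s_2 = Round(s_1, k_1) = 0xE0
s_3 = Round(s_2, k_2) = 0x0B
s_4 = Round(s_3, k_3) = 0xB6
s_5 = Round(s_4, k_4) = 0x6A
s_6 = Round(s_5, k_5) = 0xA4
s_7 = Round(s_6, k_6) = 0x48

0xE0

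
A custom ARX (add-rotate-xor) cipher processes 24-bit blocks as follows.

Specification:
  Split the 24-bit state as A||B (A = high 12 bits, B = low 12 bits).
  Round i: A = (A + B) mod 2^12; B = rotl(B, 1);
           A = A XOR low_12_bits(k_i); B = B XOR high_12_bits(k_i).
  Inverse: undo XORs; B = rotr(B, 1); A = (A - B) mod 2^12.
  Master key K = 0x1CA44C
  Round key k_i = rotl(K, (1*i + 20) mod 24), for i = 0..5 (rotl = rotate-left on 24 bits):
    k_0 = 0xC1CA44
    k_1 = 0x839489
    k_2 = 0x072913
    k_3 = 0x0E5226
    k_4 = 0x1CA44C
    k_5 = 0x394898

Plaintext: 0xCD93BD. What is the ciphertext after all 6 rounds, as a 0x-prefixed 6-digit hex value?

s_0 = plaintext = 0xCD93BD
s_1 = Round(s_0, k_0) = 0xAD2B66
s_2 = Round(s_1, k_1) = 0x2B1EF4
s_3 = Round(s_2, k_2) = 0x8B6D9B
s_4 = Round(s_3, k_3) = 0x477BD2
s_5 = Round(s_4, k_4) = 0x40566F
s_6 = Round(s_5, k_5) = 0x2ECF4A

0x2ECF4A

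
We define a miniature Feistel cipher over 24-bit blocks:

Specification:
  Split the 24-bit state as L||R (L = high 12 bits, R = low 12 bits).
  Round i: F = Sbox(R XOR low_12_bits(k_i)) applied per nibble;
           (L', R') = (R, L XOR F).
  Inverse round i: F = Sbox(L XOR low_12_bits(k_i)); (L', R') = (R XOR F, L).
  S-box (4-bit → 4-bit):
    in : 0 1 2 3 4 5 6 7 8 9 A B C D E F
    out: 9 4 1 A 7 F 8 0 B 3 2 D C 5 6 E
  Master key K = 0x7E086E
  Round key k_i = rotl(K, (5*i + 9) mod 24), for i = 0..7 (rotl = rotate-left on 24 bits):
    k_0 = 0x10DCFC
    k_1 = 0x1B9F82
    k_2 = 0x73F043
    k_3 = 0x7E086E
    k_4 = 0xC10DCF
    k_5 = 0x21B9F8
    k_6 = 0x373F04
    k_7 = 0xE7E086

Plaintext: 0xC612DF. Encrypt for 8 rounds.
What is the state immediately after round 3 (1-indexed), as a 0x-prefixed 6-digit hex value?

0xD3CF75

s_0 = plaintext = 0xC612DF
s_1 = Round(s_0, k_0) = 0x2DFA7B
s_2 = Round(s_1, k_1) = 0xA7BD3C
s_3 = Round(s_2, k_2) = 0xD3CF75
s_4 = Round(s_3, k_3) = 0xF75D71
s_5 = Round(s_4, k_4) = 0xD716A3
s_6 = Round(s_5, k_5) = 0x6A338C
s_7 = Round(s_6, k_6) = 0x38CA18
s_8 = Round(s_7, k_7) = 0xA181BA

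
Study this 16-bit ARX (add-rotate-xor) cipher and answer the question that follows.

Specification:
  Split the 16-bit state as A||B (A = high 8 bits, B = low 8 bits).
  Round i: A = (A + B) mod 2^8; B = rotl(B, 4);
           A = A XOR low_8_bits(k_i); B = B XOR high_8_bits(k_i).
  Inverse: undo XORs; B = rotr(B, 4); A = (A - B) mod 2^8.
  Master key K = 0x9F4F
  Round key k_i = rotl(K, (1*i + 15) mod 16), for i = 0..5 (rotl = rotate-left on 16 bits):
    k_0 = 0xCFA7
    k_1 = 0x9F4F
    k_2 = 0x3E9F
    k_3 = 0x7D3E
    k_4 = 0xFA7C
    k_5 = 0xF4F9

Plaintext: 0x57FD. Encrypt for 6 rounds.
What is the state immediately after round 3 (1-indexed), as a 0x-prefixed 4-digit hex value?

s_0 = plaintext = 0x57FD
s_1 = Round(s_0, k_0) = 0xF310
s_2 = Round(s_1, k_1) = 0x4C9E
s_3 = Round(s_2, k_2) = 0x75D7
s_4 = Round(s_3, k_3) = 0x7200
s_5 = Round(s_4, k_4) = 0x0EFA
s_6 = Round(s_5, k_5) = 0xF15B

0x75D7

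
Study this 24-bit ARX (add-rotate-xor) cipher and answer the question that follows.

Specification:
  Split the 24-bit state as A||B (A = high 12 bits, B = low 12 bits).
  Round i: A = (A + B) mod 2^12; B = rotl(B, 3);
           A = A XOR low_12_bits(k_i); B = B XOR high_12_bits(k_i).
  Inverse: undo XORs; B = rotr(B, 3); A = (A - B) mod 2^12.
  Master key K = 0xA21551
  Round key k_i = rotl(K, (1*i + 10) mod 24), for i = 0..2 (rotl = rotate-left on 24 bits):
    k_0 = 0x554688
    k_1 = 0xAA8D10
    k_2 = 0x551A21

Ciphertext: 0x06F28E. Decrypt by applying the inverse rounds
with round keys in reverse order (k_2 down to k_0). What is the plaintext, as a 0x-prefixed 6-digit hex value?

s_0 = ciphertext = 0x06F28E
s_1 = InvRound(s_0, k_2) = 0xB53EFB
s_2 = InvRound(s_1, k_1) = 0xFB968A
s_3 = InvRound(s_2, k_0) = 0xCB6C7B

0xCB6C7B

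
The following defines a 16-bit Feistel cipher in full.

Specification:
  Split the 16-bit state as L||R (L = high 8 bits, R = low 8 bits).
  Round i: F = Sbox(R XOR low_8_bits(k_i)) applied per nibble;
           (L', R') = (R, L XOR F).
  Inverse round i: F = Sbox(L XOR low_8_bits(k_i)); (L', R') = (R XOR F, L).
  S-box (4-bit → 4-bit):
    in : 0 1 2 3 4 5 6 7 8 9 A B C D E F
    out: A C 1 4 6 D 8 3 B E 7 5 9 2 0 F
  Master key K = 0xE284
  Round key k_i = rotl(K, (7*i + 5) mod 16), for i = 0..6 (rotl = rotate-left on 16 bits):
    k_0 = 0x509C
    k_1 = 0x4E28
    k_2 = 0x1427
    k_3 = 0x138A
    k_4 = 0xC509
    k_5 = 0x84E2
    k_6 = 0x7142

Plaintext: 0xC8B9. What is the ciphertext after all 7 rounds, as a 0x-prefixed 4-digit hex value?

s_0 = plaintext = 0xC8B9
s_1 = Round(s_0, k_0) = 0xB9D5
s_2 = Round(s_1, k_1) = 0xD54B
s_3 = Round(s_2, k_2) = 0x4B5C
s_4 = Round(s_3, k_3) = 0x5C63
s_5 = Round(s_4, k_4) = 0x63DB
s_6 = Round(s_5, k_5) = 0xDB2D
s_7 = Round(s_6, k_6) = 0x2D54

0x2D54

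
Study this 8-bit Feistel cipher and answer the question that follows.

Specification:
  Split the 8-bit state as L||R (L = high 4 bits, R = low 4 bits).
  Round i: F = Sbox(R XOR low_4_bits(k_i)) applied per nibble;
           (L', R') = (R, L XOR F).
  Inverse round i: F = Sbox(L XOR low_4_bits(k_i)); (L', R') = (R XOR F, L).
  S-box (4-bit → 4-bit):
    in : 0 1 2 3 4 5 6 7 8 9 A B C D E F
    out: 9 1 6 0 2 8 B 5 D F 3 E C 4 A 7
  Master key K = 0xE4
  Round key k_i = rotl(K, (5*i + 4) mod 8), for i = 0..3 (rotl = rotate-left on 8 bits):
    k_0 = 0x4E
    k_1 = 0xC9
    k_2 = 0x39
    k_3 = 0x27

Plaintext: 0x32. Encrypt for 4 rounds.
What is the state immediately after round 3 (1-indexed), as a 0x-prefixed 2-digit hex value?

0x96

s_0 = plaintext = 0x32
s_1 = Round(s_0, k_0) = 0x2F
s_2 = Round(s_1, k_1) = 0xF9
s_3 = Round(s_2, k_2) = 0x96
s_4 = Round(s_3, k_3) = 0x68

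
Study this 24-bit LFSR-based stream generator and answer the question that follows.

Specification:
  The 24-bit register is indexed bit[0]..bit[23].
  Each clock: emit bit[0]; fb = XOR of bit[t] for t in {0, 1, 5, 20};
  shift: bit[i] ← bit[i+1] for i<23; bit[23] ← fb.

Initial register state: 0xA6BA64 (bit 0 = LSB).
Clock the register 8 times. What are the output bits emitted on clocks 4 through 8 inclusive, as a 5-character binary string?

reg_0 = 0xA6BA64
clock 1: out=0, reg = 0xD35D32
clock 2: out=0, reg = 0xE9AE99
clock 3: out=1, reg = 0xF4D74C
clock 4: out=0, reg = 0xFA6BA6
clock 5: out=0, reg = 0xFD35D3
clock 6: out=1, reg = 0xFE9AE9
clock 7: out=1, reg = 0xFF4D74
clock 8: out=0, reg = 0x7FA6BA

00110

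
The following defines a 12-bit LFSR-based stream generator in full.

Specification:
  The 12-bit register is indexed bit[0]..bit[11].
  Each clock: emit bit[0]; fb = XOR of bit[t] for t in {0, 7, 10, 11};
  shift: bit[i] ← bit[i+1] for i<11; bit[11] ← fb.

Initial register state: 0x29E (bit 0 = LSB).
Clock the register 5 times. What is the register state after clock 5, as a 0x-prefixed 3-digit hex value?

0x294

reg_0 = 0x29E
clock 1: out=0, reg = 0x94F
clock 2: out=1, reg = 0x4A7
clock 3: out=1, reg = 0xA53
clock 4: out=1, reg = 0x529
clock 5: out=1, reg = 0x294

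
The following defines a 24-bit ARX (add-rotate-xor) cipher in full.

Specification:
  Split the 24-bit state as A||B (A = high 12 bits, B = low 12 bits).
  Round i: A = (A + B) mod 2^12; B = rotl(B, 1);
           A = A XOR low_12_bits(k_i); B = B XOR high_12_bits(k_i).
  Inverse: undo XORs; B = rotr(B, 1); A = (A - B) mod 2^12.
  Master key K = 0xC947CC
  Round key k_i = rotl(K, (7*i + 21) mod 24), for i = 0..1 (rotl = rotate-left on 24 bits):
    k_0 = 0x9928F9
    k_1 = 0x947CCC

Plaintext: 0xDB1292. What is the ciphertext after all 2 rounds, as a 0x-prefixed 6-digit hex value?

0x9BC02A

s_0 = plaintext = 0xDB1292
s_1 = Round(s_0, k_0) = 0x8BACB6
s_2 = Round(s_1, k_1) = 0x9BC02A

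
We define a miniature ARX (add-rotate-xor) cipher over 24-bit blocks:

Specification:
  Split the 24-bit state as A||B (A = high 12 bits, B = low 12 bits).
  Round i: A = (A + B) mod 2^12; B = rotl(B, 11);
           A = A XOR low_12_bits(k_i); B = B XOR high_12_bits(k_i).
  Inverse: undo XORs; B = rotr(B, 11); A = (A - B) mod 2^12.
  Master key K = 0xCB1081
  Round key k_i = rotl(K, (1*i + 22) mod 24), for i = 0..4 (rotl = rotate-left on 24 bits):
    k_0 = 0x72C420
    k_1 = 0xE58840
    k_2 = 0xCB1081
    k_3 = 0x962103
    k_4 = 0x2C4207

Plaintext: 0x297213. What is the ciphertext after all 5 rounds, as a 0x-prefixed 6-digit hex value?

s_0 = plaintext = 0x297213
s_1 = Round(s_0, k_0) = 0x08AE25
s_2 = Round(s_1, k_1) = 0x6EF14A
s_3 = Round(s_2, k_2) = 0x8B8C14
s_4 = Round(s_3, k_3) = 0x5CFF68
s_5 = Round(s_4, k_4) = 0x730570

0x730570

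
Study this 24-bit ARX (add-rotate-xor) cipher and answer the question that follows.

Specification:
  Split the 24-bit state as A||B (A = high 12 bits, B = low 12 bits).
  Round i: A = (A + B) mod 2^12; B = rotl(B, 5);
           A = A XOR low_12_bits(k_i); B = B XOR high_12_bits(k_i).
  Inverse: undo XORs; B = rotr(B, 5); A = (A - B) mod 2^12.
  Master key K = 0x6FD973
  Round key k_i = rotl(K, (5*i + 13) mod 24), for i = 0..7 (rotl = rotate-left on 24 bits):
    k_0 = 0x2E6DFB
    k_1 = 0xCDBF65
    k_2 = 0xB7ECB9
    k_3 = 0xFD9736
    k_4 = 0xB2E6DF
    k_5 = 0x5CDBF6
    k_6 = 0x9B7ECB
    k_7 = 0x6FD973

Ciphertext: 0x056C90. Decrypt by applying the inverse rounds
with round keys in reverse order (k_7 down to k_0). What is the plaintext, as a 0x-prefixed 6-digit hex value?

s_0 = ciphertext = 0x056C90
s_1 = InvRound(s_0, k_7) = 0x2526D3
s_2 = InvRound(s_1, k_6) = 0xA1E27B
s_3 = InvRound(s_2, k_5) = 0x6ABB3D
s_4 = InvRound(s_3, k_4) = 0x6F4980
s_5 = InvRound(s_4, k_3) = 0x510CB2
s_6 = InvRound(s_5, k_2) = 0x36B63E
s_7 = InvRound(s_6, k_1) = 0x9372D7
s_8 = InvRound(s_7, k_0) = 0xC4B881

0xC4B881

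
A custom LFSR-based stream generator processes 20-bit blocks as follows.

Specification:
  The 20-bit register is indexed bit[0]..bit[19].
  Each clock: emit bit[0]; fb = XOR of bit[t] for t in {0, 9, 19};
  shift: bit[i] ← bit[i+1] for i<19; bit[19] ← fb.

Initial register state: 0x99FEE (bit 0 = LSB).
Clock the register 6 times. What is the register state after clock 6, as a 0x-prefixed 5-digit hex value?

0x8267F

reg_0 = 0x99FEE
clock 1: out=0, reg = 0x4CFF7
clock 2: out=1, reg = 0x267FB
clock 3: out=1, reg = 0x133FD
clock 4: out=1, reg = 0x099FE
clock 5: out=0, reg = 0x04CFF
clock 6: out=1, reg = 0x8267F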